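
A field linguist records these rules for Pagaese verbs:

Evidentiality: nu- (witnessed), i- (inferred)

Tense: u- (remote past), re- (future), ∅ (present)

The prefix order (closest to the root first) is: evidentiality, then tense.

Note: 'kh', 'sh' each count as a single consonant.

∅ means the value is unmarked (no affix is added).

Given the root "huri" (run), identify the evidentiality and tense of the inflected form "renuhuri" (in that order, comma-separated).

witnessed, future

Segment: re-nu-huri.
evidentiality: nu- → witnessed.
tense: re- → future.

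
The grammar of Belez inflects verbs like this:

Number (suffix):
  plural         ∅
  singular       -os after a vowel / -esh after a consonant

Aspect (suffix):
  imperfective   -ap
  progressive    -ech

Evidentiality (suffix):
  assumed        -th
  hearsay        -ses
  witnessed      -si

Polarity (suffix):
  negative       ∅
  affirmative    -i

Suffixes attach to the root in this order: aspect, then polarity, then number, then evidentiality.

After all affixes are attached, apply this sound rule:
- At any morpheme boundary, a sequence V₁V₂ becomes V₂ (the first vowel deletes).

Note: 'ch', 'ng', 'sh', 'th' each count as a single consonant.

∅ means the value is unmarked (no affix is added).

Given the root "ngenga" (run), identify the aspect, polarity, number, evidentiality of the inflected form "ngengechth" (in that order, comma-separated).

progressive, negative, plural, assumed

Segment: ngenga-ech-th.
aspect: -ech → progressive.
polarity: ∅ → negative.
number: ∅ → plural.
evidentiality: -th → assumed.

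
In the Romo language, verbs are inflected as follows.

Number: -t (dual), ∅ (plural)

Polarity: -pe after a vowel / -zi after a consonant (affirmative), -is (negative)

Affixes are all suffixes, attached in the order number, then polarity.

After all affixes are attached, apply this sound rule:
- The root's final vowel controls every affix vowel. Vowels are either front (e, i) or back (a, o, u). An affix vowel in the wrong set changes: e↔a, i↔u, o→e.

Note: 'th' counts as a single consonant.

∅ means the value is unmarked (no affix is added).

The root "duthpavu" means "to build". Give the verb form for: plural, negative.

duthpavuus

number = plural: zero marking, form stays duthpavu.
Attach polarity negative -is → duthpavuis.
Apply vowel harmony: duthpavuis → duthpavuus.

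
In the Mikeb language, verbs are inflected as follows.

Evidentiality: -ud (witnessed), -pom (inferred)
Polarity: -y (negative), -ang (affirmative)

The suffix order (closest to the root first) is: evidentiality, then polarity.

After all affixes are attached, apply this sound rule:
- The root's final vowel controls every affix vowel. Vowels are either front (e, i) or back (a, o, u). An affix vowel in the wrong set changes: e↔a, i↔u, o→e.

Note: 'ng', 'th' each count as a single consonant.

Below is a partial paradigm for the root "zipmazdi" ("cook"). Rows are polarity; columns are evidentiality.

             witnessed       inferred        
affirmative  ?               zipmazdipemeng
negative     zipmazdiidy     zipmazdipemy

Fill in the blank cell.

Attach evidentiality witnessed -ud → zipmazdiud.
Attach polarity affirmative -ang → zipmazdiudang.
Apply vowel harmony: zipmazdiudang → zipmazdiideng.

zipmazdiideng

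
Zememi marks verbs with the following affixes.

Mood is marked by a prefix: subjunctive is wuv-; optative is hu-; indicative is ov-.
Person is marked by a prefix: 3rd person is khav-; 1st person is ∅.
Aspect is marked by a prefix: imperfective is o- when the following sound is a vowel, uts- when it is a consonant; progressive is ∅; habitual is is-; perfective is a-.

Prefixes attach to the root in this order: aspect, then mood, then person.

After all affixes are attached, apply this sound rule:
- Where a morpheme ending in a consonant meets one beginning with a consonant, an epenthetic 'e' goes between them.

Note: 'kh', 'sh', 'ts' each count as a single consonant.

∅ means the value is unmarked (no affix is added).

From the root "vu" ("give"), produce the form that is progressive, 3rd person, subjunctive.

khavewuvevu

aspect = progressive: zero marking, form stays vu.
Attach mood subjunctive wuv- → wuvvu.
Attach person 3rd person khav- → khavwuvvu.
Apply epenthesis: khavwuvvu → khavewuvevu.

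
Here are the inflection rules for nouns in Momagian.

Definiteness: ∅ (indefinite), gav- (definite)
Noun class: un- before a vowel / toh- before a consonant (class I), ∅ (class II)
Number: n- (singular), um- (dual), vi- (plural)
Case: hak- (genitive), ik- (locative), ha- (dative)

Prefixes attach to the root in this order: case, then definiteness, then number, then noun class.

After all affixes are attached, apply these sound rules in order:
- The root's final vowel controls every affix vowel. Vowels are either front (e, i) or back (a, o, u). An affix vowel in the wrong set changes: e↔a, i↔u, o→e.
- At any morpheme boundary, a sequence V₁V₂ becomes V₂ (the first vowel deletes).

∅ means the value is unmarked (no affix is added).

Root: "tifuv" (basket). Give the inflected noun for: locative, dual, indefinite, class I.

unumuktifuv

Attach case locative ik- → iktifuv.
definiteness = indefinite: zero marking, form stays iktifuv.
Attach number dual um- → umiktifuv.
Attach noun class class I un- (before vowel 'u') → unumiktifuv.
Apply vowel harmony: unumiktifuv → unumuktifuv.
Vowel deletion: no change.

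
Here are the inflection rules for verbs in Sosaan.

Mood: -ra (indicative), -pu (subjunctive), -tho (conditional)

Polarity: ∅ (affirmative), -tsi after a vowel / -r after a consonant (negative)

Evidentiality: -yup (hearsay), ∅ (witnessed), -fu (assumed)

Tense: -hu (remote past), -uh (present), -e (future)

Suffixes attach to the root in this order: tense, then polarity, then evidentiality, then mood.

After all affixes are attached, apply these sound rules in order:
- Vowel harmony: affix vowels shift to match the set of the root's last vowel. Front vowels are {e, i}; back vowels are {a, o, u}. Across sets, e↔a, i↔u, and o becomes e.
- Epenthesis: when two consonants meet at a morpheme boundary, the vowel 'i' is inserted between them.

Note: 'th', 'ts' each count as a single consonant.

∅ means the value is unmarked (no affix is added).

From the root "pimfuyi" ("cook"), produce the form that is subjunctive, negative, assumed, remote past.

Attach tense remote past -hu → pimfuyihu.
Attach polarity negative -tsi (after vowel 'u') → pimfuyihutsi.
Attach evidentiality assumed -fu → pimfuyihutsifu.
Attach mood subjunctive -pu → pimfuyihutsifupu.
Apply vowel harmony: pimfuyihutsifupu → pimfuyihitsifipi.
Epenthesis: no change.

pimfuyihitsifipi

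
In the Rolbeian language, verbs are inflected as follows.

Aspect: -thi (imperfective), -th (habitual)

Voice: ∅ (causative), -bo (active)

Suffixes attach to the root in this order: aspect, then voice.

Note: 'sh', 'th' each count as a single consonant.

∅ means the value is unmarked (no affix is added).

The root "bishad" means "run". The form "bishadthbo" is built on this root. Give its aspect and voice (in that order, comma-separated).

Segment: bishad-th-bo.
aspect: -th → habitual.
voice: -bo → active.

habitual, active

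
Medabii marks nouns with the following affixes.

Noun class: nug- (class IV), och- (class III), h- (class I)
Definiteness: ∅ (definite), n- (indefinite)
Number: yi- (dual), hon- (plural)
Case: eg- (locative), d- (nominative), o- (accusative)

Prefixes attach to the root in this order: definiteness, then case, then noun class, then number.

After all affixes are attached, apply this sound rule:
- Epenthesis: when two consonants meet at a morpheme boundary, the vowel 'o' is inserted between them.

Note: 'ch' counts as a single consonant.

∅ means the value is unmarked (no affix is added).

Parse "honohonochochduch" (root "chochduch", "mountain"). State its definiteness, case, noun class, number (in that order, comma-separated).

indefinite, accusative, class I, plural

Segment: hon-h-o-n-chochduch.
definiteness: n- → indefinite.
case: o- → accusative.
noun class: h- → class I.
number: hon- → plural.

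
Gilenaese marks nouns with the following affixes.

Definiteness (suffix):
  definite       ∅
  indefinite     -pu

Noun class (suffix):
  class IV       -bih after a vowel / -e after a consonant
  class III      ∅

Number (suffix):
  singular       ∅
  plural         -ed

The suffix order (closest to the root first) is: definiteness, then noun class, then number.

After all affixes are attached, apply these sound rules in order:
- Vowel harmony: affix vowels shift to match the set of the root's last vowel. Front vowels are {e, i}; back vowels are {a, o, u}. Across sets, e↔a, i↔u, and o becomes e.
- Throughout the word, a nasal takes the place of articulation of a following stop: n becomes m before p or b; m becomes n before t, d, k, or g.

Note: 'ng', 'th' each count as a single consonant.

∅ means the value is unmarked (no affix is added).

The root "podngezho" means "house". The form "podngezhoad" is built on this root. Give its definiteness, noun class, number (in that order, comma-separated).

Segment: podngezho-ed.
definiteness: ∅ → definite.
noun class: ∅ → class III.
number: -ed → plural.

definite, class III, plural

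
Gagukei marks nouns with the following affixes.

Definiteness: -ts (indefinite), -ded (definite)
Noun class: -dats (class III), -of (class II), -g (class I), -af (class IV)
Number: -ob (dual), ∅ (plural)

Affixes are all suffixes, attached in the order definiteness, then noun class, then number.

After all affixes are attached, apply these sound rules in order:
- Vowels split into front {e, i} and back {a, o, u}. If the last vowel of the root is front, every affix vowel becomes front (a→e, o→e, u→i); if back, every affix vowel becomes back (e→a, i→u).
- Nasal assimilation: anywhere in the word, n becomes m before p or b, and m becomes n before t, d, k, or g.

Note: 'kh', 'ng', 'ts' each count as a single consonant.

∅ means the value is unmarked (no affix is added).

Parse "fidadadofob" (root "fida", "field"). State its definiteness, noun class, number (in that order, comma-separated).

Segment: fida-ded-of-ob.
definiteness: -ded → definite.
noun class: -of → class II.
number: -ob → dual.

definite, class II, dual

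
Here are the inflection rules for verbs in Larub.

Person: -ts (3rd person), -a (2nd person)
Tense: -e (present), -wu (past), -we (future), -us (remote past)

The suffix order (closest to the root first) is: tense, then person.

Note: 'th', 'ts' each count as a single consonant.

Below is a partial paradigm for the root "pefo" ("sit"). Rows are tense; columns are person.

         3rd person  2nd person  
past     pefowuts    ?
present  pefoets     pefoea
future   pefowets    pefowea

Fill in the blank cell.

pefowua

Attach tense past -wu → pefowu.
Attach person 2nd person -a → pefowua.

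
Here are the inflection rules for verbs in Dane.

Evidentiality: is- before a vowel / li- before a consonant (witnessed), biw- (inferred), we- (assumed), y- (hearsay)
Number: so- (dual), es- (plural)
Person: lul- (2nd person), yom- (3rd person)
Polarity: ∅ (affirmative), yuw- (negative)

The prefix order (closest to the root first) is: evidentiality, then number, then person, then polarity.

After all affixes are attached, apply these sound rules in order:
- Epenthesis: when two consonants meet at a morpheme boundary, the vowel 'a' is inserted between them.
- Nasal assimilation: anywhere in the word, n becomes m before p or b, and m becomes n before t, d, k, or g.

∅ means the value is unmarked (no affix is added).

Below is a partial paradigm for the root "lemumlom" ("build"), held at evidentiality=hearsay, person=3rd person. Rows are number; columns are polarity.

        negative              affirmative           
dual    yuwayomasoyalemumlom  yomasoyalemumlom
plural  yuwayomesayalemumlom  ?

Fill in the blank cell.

Attach evidentiality hearsay y- → ylemumlom.
Attach number plural es- → esylemumlom.
Attach person 3rd person yom- → yomesylemumlom.
polarity = affirmative: zero marking, form stays yomesylemumlom.
Apply epenthesis: yomesylemumlom → yomesayalemumlom.
Nasal assimilation: no change.

yomesayalemumlom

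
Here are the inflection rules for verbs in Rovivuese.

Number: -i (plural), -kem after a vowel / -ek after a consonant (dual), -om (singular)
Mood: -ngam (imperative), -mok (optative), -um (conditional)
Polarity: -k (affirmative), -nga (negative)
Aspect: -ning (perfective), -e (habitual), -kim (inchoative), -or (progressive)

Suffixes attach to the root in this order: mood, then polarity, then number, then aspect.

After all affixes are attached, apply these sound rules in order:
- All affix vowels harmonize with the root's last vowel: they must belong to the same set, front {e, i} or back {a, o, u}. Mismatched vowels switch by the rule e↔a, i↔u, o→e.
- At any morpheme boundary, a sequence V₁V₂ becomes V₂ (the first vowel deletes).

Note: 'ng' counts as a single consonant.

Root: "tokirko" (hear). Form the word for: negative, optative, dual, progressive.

Attach mood optative -mok → tokirkomok.
Attach polarity negative -nga → tokirkomoknga.
Attach number dual -kem (after vowel 'a') → tokirkomokngakem.
Attach aspect progressive -or → tokirkomokngakemor.
Apply vowel harmony: tokirkomokngakemor → tokirkomokngakamor.
Vowel deletion: no change.

tokirkomokngakamor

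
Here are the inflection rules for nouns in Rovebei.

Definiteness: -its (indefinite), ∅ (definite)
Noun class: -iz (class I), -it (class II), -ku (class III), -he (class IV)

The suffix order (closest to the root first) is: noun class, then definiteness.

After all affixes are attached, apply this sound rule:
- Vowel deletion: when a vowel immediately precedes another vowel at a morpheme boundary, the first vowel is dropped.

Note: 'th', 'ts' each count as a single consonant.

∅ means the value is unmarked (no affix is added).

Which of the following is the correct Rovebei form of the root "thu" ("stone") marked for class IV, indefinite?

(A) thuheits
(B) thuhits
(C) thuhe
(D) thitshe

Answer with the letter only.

B

Attach noun class class IV -he → thuhe.
Attach definiteness indefinite -its → thuheits.
Apply vowel deletion: thuheits → thuhits.
So the correct form is thuhits, option (B).
(C) thuhe is wrong: it uses definite instead of indefinite for definiteness.
(A) thuheits is wrong: it fails to apply the sound rule(s).
(D) thitshe is wrong: it has the affixes in the wrong order.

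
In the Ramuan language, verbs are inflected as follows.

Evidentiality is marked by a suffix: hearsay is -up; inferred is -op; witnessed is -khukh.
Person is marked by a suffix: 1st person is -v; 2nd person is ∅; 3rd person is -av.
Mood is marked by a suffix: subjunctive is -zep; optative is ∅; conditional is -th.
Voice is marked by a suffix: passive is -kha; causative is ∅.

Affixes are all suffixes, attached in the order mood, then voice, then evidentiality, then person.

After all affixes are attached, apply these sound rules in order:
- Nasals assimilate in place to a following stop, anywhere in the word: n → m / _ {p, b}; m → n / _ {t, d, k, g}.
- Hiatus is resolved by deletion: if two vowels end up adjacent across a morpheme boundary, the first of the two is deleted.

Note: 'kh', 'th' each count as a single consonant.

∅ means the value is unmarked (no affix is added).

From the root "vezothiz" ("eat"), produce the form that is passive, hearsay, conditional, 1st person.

Attach mood conditional -th → vezothizth.
Attach voice passive -kha → vezothizthkha.
Attach evidentiality hearsay -up → vezothizthkhaup.
Attach person 1st person -v → vezothizthkhaupv.
Nasal assimilation: no change.
Apply vowel deletion: vezothizthkhaupv → vezothizthkhupv.

vezothizthkhupv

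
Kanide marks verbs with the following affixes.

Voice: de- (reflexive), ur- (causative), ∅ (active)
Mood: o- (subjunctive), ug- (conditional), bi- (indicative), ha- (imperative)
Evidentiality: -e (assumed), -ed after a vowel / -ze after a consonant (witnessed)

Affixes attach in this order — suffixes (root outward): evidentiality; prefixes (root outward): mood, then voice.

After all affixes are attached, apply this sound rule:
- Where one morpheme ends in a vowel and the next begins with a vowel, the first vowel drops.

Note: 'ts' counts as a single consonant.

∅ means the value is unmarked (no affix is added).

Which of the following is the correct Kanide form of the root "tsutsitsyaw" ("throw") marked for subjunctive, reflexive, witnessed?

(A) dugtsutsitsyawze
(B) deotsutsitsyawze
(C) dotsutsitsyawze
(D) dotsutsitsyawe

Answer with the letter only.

Attach evidentiality witnessed -ze (after consonant 'w') → tsutsitsyawze.
Attach mood subjunctive o- → otsutsitsyawze.
Attach voice reflexive de- → deotsutsitsyawze.
Apply vowel deletion: deotsutsitsyawze → dotsutsitsyawze.
So the correct form is dotsutsitsyawze, option (C).
(A) dugtsutsitsyawze is wrong: it uses conditional instead of subjunctive for mood.
(D) dotsutsitsyawe is wrong: it uses assumed instead of witnessed for evidentiality.
(B) deotsutsitsyawze is wrong: it fails to apply the sound rule(s).

C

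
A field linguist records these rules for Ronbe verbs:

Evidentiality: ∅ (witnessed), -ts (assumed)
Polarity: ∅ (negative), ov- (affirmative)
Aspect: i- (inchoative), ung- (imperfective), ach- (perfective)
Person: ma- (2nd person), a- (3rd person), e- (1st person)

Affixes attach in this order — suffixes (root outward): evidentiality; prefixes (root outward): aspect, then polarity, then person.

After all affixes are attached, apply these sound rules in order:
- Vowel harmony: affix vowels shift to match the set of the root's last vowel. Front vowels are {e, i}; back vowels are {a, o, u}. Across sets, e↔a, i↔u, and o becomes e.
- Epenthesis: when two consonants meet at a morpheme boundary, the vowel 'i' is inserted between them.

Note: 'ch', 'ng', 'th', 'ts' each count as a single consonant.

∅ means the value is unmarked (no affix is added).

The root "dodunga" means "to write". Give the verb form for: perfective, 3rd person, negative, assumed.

Attach aspect perfective ach- → achdodunga.
polarity = negative: zero marking, form stays achdodunga.
Attach evidentiality assumed -ts → achdodungats.
Attach person 3rd person a- → aachdodungats.
Vowel harmony: no change.
Apply epenthesis: aachdodungats → aachidodungats.

aachidodungats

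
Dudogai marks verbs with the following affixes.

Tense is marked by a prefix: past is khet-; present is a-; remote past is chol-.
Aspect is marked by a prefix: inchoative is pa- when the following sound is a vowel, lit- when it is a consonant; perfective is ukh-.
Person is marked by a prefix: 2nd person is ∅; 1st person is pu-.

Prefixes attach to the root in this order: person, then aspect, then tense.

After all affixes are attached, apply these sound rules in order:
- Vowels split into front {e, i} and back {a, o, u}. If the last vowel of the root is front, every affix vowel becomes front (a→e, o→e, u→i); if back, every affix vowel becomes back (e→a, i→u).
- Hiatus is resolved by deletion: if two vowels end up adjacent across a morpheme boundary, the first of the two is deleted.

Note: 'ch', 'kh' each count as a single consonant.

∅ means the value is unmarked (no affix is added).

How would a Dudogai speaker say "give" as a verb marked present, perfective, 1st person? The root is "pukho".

ukhpupukho

Attach person 1st person pu- → pupukho.
Attach aspect perfective ukh- → ukhpupukho.
Attach tense present a- → aukhpupukho.
Vowel harmony: no change.
Apply vowel deletion: aukhpupukho → ukhpupukho.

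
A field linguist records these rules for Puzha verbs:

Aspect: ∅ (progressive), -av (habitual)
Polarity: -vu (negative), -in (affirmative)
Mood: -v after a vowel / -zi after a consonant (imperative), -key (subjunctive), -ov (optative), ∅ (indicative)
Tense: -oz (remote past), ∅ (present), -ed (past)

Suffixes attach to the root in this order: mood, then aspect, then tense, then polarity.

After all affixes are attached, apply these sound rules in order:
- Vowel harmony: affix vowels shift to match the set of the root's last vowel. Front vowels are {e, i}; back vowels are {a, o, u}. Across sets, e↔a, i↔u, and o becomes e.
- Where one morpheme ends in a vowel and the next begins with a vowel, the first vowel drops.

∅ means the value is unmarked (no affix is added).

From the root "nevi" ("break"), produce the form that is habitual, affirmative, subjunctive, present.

nevikeyevin

Attach mood subjunctive -key → nevikey.
Attach aspect habitual -av → nevikeyav.
tense = present: zero marking, form stays nevikeyav.
Attach polarity affirmative -in → nevikeyavin.
Apply vowel harmony: nevikeyavin → nevikeyevin.
Vowel deletion: no change.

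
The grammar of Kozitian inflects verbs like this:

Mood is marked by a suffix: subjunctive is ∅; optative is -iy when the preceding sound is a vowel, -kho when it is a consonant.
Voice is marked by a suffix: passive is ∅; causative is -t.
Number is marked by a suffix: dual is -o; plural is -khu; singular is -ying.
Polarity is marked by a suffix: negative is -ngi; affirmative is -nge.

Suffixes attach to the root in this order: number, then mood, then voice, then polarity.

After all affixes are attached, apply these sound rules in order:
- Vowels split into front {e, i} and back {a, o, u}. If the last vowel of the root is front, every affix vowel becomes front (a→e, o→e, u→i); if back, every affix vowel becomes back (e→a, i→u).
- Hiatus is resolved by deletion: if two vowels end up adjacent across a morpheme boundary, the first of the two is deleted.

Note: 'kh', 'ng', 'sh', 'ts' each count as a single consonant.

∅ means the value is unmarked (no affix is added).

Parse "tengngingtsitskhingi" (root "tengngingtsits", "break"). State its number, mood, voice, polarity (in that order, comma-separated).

plural, subjunctive, passive, negative

Segment: tengngingtsits-khu-ngi.
number: -khu → plural.
mood: ∅ → subjunctive.
voice: ∅ → passive.
polarity: -ngi → negative.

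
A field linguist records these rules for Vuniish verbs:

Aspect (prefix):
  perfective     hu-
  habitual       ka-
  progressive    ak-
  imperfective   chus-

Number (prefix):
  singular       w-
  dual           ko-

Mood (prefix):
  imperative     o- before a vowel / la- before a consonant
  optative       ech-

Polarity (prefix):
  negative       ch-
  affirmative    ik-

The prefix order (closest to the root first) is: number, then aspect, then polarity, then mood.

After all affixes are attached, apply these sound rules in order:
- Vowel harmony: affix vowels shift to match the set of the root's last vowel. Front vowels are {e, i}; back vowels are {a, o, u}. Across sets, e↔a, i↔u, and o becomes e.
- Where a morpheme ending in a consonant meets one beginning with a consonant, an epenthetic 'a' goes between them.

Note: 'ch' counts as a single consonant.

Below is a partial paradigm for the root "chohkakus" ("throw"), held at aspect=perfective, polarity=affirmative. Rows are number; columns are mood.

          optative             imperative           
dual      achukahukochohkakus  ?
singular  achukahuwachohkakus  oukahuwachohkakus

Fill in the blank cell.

oukahukochohkakus

Attach number dual ko- → kochohkakus.
Attach aspect perfective hu- → hukochohkakus.
Attach polarity affirmative ik- → ikhukochohkakus.
Attach mood imperative o- (before vowel 'i') → oikhukochohkakus.
Apply vowel harmony: oikhukochohkakus → oukhukochohkakus.
Apply epenthesis: oukhukochohkakus → oukahukochohkakus.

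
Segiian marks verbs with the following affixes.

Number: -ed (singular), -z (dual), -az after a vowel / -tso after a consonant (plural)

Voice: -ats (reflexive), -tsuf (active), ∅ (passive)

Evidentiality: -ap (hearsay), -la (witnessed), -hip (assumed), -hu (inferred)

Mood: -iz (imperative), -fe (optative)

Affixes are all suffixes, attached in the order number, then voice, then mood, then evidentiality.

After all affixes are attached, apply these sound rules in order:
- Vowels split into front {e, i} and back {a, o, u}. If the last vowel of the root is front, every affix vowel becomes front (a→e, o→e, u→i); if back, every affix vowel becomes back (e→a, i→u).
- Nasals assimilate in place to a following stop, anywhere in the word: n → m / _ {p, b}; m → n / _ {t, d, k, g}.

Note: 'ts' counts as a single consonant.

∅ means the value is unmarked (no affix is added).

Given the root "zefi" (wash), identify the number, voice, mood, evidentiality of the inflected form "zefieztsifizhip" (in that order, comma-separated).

Segment: zefi-az-tsuf-iz-hip.
number: -az/tso → plural.
voice: -tsuf → active.
mood: -iz → imperative.
evidentiality: -hip → assumed.

plural, active, imperative, assumed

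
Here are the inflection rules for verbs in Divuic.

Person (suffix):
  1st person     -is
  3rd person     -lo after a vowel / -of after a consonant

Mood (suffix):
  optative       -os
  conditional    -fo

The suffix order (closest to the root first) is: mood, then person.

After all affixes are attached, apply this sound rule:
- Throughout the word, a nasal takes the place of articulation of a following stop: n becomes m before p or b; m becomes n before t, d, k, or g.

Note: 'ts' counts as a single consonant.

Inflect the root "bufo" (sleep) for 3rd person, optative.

bufoosof

Attach mood optative -os → bufoos.
Attach person 3rd person -of (after consonant 's') → bufoosof.
Nasal assimilation: no change.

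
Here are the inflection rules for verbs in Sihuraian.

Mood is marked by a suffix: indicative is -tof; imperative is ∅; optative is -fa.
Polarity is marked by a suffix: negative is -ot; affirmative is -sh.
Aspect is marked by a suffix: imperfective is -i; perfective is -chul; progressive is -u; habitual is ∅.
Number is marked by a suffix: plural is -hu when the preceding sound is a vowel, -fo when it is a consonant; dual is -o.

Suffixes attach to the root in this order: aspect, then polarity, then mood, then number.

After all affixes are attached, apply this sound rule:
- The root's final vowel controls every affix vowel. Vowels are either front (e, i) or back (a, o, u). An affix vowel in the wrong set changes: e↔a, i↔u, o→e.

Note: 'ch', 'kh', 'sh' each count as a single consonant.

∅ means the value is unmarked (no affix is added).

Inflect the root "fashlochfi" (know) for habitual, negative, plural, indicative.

fashlochfietteffe

aspect = habitual: zero marking, form stays fashlochfi.
Attach polarity negative -ot → fashlochfiot.
Attach mood indicative -tof → fashlochfiottof.
Attach number plural -fo (after consonant 'f') → fashlochfiottoffo.
Apply vowel harmony: fashlochfiottoffo → fashlochfietteffe.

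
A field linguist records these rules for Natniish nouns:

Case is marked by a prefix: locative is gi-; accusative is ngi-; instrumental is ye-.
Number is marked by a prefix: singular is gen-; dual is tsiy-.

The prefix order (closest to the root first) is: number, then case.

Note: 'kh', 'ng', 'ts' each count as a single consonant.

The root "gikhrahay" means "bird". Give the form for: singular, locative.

gigengikhrahay

Attach number singular gen- → gengikhrahay.
Attach case locative gi- → gigengikhrahay.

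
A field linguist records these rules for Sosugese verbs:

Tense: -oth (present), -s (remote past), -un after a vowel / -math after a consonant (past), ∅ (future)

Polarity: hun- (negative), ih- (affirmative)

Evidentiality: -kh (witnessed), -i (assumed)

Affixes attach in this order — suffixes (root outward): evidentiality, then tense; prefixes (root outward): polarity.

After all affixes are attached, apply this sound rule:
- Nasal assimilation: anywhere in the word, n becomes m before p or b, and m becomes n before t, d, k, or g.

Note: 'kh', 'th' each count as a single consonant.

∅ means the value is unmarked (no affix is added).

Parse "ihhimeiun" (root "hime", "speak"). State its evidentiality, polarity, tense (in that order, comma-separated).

Segment: ih-hime-i-un.
evidentiality: -i → assumed.
polarity: ih- → affirmative.
tense: -un/math → past.

assumed, affirmative, past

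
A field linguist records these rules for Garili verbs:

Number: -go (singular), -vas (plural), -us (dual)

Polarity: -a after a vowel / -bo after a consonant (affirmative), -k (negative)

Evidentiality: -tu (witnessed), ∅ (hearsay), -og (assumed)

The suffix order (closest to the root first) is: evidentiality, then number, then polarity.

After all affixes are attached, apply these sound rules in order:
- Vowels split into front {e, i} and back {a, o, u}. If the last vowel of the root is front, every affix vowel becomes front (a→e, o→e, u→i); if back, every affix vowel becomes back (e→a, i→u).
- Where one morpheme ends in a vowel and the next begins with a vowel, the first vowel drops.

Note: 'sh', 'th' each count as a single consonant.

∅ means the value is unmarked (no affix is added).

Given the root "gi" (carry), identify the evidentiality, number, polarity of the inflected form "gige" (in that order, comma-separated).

hearsay, singular, affirmative

Segment: gi-go-a.
evidentiality: ∅ → hearsay.
number: -go → singular.
polarity: -a/bo → affirmative.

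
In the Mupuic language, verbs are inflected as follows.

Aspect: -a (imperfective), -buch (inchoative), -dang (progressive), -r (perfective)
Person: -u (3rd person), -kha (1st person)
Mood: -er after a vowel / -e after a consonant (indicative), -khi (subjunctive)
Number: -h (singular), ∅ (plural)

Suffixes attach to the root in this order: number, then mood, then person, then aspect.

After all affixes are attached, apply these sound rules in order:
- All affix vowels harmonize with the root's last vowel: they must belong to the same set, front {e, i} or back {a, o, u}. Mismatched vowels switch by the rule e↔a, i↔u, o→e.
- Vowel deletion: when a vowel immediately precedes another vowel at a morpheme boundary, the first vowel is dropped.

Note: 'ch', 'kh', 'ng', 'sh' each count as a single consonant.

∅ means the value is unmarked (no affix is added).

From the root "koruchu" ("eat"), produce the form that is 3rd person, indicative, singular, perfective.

koruchuhur

Attach number singular -h → koruchuh.
Attach mood indicative -e (after consonant 'h') → koruchuhe.
Attach person 3rd person -u → koruchuheu.
Attach aspect perfective -r → koruchuheur.
Apply vowel harmony: koruchuheur → koruchuhaur.
Apply vowel deletion: koruchuhaur → koruchuhur.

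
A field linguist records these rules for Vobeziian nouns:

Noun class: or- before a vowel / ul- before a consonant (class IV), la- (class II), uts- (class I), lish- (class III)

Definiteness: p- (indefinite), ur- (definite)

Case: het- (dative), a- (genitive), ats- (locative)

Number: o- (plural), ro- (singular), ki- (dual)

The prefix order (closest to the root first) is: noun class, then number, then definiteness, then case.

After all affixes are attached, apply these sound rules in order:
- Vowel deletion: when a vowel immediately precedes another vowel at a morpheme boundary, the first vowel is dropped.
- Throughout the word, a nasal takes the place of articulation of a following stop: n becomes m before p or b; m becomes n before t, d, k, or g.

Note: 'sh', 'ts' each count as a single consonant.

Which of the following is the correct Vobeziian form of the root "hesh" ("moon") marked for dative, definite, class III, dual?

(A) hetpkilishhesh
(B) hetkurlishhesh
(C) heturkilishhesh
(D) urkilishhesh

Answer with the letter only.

Attach noun class class III lish- → lishhesh.
Attach number dual ki- → kilishhesh.
Attach definiteness definite ur- → urkilishhesh.
Attach case dative het- → heturkilishhesh.
Vowel deletion: no change.
Nasal assimilation: no change.
So the correct form is heturkilishhesh, option (C).
(B) hetkurlishhesh is wrong: it has the affixes in the wrong order.
(D) urkilishhesh is wrong: it uses genitive instead of dative for case.
(A) hetpkilishhesh is wrong: it uses indefinite instead of definite for definiteness.

C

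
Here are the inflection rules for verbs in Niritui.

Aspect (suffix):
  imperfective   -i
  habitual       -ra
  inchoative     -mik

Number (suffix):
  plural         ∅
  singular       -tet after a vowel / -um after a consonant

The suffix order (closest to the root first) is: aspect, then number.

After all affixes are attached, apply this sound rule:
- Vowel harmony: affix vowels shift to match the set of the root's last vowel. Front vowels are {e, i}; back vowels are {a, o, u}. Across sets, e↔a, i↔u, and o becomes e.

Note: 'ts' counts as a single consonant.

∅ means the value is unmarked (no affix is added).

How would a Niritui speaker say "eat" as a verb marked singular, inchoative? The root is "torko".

Attach aspect inchoative -mik → torkomik.
Attach number singular -um (after consonant 'k') → torkomikum.
Apply vowel harmony: torkomikum → torkomukum.

torkomukum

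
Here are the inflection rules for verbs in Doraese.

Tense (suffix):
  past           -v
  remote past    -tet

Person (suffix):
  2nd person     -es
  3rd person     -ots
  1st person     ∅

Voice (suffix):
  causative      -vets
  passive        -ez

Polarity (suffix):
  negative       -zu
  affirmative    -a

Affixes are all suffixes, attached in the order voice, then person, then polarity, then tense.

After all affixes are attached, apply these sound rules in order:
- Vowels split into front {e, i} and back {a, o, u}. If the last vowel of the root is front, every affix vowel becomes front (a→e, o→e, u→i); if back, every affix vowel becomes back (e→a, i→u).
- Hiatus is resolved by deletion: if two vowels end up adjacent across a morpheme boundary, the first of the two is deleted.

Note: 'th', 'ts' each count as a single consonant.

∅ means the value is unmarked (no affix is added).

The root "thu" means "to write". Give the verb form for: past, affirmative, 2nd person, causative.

Attach voice causative -vets → thuvets.
Attach person 2nd person -es → thuvetses.
Attach polarity affirmative -a → thuvetsesa.
Attach tense past -v → thuvetsesav.
Apply vowel harmony: thuvetsesav → thuvatsasav.
Vowel deletion: no change.

thuvatsasav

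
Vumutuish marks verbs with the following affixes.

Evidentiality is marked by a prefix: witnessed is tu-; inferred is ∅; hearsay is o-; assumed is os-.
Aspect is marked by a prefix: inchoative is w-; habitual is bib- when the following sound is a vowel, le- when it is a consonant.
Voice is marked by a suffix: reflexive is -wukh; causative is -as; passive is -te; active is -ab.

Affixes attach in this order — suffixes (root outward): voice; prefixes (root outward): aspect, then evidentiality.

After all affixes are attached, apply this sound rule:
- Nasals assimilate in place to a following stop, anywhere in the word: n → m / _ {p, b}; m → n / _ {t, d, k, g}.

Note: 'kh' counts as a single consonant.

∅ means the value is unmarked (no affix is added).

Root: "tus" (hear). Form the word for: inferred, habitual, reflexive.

letuswukh

Attach aspect habitual le- (before consonant 't') → letus.
evidentiality = inferred: zero marking, form stays letus.
Attach voice reflexive -wukh → letuswukh.
Nasal assimilation: no change.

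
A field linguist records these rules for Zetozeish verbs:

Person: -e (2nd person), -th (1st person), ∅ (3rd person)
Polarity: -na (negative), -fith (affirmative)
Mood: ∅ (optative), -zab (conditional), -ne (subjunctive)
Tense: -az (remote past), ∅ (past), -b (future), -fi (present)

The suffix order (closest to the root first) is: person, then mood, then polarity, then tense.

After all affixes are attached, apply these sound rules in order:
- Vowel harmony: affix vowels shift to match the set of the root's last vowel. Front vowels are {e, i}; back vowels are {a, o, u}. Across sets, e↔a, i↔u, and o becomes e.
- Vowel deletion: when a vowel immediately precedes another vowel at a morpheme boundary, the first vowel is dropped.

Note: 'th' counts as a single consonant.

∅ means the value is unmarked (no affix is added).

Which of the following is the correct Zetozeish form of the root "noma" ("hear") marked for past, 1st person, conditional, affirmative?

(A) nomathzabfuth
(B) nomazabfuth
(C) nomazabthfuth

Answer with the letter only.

Attach person 1st person -th → nomath.
Attach mood conditional -zab → nomathzab.
Attach polarity affirmative -fith → nomathzabfith.
tense = past: zero marking, form stays nomathzabfith.
Apply vowel harmony: nomathzabfith → nomathzabfuth.
Vowel deletion: no change.
So the correct form is nomathzabfuth, option (A).
(B) nomazabfuth is wrong: it uses 3rd person instead of 1st person for person.
(C) nomazabthfuth is wrong: it has the affixes in the wrong order.

A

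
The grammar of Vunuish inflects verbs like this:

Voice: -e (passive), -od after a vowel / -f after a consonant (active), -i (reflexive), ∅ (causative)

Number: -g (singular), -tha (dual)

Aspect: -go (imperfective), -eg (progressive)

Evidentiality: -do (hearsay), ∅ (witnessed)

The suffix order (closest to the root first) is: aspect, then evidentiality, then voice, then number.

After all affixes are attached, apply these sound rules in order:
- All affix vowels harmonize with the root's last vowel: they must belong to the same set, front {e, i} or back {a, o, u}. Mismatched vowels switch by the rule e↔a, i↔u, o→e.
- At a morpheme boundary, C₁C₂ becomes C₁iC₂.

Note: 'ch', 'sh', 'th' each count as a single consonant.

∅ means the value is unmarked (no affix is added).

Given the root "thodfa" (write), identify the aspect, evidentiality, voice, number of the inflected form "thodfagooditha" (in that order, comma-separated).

Segment: thodfa-go-od-tha.
aspect: -go → imperfective.
evidentiality: ∅ → witnessed.
voice: -od/f → active.
number: -tha → dual.

imperfective, witnessed, active, dual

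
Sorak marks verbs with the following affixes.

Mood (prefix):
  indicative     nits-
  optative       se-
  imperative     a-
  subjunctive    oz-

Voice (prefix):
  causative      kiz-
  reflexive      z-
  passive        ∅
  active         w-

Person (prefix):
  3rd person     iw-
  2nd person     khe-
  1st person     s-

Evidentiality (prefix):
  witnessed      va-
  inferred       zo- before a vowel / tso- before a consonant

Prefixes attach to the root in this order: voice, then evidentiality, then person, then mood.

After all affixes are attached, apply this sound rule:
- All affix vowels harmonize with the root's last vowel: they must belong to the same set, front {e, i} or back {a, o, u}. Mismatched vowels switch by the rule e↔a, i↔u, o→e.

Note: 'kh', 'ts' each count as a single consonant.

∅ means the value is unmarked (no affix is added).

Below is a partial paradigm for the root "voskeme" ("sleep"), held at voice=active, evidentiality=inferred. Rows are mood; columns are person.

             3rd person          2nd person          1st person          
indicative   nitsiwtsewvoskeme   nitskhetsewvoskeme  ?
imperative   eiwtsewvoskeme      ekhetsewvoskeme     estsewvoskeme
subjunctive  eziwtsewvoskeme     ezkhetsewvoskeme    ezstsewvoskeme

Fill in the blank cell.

Attach voice active w- → wvoskeme.
Attach evidentiality inferred tso- (before consonant 'w') → tsowvoskeme.
Attach person 1st person s- → stsowvoskeme.
Attach mood indicative nits- → nitsstsowvoskeme.
Apply vowel harmony: nitsstsowvoskeme → nitsstsewvoskeme.

nitsstsewvoskeme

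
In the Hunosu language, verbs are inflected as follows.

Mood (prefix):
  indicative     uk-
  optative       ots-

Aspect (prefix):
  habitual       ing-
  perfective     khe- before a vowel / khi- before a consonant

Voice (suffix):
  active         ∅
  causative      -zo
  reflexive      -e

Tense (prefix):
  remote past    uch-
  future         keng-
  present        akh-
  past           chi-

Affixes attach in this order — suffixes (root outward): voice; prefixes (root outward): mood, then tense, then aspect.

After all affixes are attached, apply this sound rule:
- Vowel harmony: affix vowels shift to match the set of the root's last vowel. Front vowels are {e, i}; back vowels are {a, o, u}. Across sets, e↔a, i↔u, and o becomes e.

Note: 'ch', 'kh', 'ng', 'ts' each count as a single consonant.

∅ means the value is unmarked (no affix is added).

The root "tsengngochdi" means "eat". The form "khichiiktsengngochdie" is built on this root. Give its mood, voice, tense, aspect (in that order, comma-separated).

Segment: khi-chi-uk-tsengngochdi-e.
mood: uk- → indicative.
voice: -e → reflexive.
tense: chi- → past.
aspect: khe/khi- → perfective.

indicative, reflexive, past, perfective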